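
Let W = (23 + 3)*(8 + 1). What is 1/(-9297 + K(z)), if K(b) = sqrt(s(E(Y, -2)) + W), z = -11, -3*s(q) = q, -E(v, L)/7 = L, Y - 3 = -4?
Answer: -27891/259301939 - 4*sqrt(129)/259301939 ≈ -0.00010774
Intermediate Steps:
Y = -1 (Y = 3 - 4 = -1)
E(v, L) = -7*L
W = 234 (W = 26*9 = 234)
s(q) = -q/3
K(b) = 4*sqrt(129)/3 (K(b) = sqrt(-(-7)*(-2)/3 + 234) = sqrt(-1/3*14 + 234) = sqrt(-14/3 + 234) = sqrt(688/3) = 4*sqrt(129)/3)
1/(-9297 + K(z)) = 1/(-9297 + 4*sqrt(129)/3)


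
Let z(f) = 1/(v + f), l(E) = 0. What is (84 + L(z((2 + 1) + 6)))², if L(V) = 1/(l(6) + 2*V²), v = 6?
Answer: 154449/4 ≈ 38612.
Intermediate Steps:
z(f) = 1/(6 + f)
L(V) = 1/(2*V²) (L(V) = 1/(0 + 2*V²) = 1/(2*V²))
(84 + L(z((2 + 1) + 6)))² = (84 + 1/(2*(1/(6 + ((2 + 1) + 6)))²))² = (84 + 1/(2*(1/(6 + (3 + 6)))²))² = (84 + 1/(2*(1/(6 + 9))²))² = (84 + 1/(2*(1/15)²))² = (84 + 1/(2*15⁻²))² = (84 + (½)*225)² = (84 + 225/2)² = (393/2)² = 154449/4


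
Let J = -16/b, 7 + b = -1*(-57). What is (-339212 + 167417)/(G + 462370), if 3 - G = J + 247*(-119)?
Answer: -4294875/12294158 ≈ -0.34934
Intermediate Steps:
b = 50 (b = -7 - 1*(-57) = -7 + 57 = 50)
J = -8/25 (J = -16/50 = -16*1/50 = -8/25 ≈ -0.32000)
G = 734908/25 (G = 3 - (-8/25 + 247*(-119)) = 3 - (-8/25 - 29393) = 3 - 1*(-734833/25) = 3 + 734833/25 = 734908/25 ≈ 29396.)
(-339212 + 167417)/(G + 462370) = (-339212 + 167417)/(734908/25 + 462370) = -171795/12294158/25 = -171795*25/12294158 = -4294875/12294158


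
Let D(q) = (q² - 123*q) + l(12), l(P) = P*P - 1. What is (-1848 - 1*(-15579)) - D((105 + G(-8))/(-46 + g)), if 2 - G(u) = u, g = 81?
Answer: 685086/49 ≈ 13981.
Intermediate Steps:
l(P) = -1 + P² (l(P) = P² - 1 = -1 + P²)
G(u) = 2 - u
D(q) = 143 + q² - 123*q (D(q) = (q² - 123*q) + (-1 + 12²) = (q² - 123*q) + (-1 + 144) = (q² - 123*q) + 143 = 143 + q² - 123*q)
(-1848 - 1*(-15579)) - D((105 + G(-8))/(-46 + g)) = (-1848 - 1*(-15579)) - (143 + ((105 + (2 - 1*(-8)))/(-46 + 81))² - 123*(105 + (2 - 1*(-8)))/(-46 + 81)) = (-1848 + 15579) - (143 + ((105 + (2 + 8))/35)² - 123*(105 + (2 + 8))/35) = 13731 - (143 + ((105 + 10)*(1/35))² - 123*(105 + 10)/35) = 13731 - (143 + (115*(1/35))² - 14145/35) = 13731 - (143 + (23/7)² - 123*23/7) = 13731 - (143 + 529/49 - 2829/7) = 13731 - 1*(-12267/49) = 13731 + 12267/49 = 685086/49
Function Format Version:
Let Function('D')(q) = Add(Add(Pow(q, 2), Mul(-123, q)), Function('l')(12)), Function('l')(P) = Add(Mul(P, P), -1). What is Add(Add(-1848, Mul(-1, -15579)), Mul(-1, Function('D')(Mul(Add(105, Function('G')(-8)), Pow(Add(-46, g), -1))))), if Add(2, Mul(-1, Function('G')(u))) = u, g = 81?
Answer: Rational(685086, 49) ≈ 13981.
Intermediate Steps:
Function('l')(P) = Add(-1, Pow(P, 2)) (Function('l')(P) = Add(Pow(P, 2), -1) = Add(-1, Pow(P, 2)))
Function('G')(u) = Add(2, Mul(-1, u))
Function('D')(q) = Add(143, Pow(q, 2), Mul(-123, q)) (Function('D')(q) = Add(Add(Pow(q, 2), Mul(-123, q)), Add(-1, Pow(12, 2))) = Add(Add(Pow(q, 2), Mul(-123, q)), Add(-1, 144)) = Add(Add(Pow(q, 2), Mul(-123, q)), 143) = Add(143, Pow(q, 2), Mul(-123, q)))
Add(Add(-1848, Mul(-1, -15579)), Mul(-1, Function('D')(Mul(Add(105, Function('G')(-8)), Pow(Add(-46, g), -1))))) = Add(Add(-1848, Mul(-1, -15579)), Mul(-1, Add(143, Pow(Mul(Add(105, Add(2, Mul(-1, -8))), Pow(Add(-46, 81), -1)), 2), Mul(-123, Mul(Add(105, Add(2, Mul(-1, -8))), Pow(Add(-46, 81), -1)))))) = Add(Add(-1848, 15579), Mul(-1, Add(143, Pow(Mul(Add(105, Add(2, 8)), Pow(35, -1)), 2), Mul(-123, Mul(Add(105, Add(2, 8)), Pow(35, -1)))))) = Add(13731, Mul(-1, Add(143, Pow(Mul(Add(105, 10), Rational(1, 35)), 2), Mul(-123, Mul(Add(105, 10), Rational(1, 35)))))) = Add(13731, Mul(-1, Add(143, Pow(Mul(115, Rational(1, 35)), 2), Mul(-123, Mul(115, Rational(1, 35)))))) = Add(13731, Mul(-1, Add(143, Pow(Rational(23, 7), 2), Mul(-123, Rational(23, 7))))) = Add(13731, Mul(-1, Add(143, Rational(529, 49), Rational(-2829, 7)))) = Add(13731, Mul(-1, Rational(-12267, 49))) = Add(13731, Rational(12267, 49)) = Rational(685086, 49)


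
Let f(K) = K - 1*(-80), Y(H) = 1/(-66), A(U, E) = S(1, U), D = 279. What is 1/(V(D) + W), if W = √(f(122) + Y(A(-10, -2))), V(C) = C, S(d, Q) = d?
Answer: 18414/5124175 - √879846/5124175 ≈ 0.0034105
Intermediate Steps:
A(U, E) = 1
Y(H) = -1/66
f(K) = 80 + K (f(K) = K + 80 = 80 + K)
W = √879846/66 (W = √((80 + 122) - 1/66) = √(202 - 1/66) = √(13331/66) = √879846/66 ≈ 14.212)
1/(V(D) + W) = 1/(279 + √879846/66)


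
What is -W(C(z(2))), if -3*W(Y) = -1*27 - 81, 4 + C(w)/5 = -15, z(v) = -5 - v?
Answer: -36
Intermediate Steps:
C(w) = -95 (C(w) = -20 + 5*(-15) = -20 - 75 = -95)
W(Y) = 36 (W(Y) = -(-1*27 - 81)/3 = -(-27 - 81)/3 = -⅓*(-108) = 36)
-W(C(z(2))) = -1*36 = -36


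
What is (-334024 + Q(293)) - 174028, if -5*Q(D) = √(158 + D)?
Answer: -508052 - √451/5 ≈ -5.0806e+5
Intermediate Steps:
Q(D) = -√(158 + D)/5
(-334024 + Q(293)) - 174028 = (-334024 - √(158 + 293)/5) - 174028 = (-334024 - √451/5) - 174028 = -508052 - √451/5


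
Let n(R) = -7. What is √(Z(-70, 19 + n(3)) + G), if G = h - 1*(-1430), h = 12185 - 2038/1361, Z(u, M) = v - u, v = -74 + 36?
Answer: √25275850969/1361 ≈ 116.81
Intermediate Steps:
v = -38
Z(u, M) = -38 - u
h = 16581747/1361 (h = 12185 - 2038/1361 = 16581747/1361 ≈ 12184.)
G = 18527977/1361 (G = 16581747/1361 - 1*(-1430) = 16581747/1361 + 1430 = 18527977/1361 ≈ 13614.)
√(Z(-70, 19 + n(3)) + G) = √((-38 - 1*(-70)) + 18527977/1361) = √((-38 + 70) + 18527977/1361) = √(32 + 18527977/1361) = √(18571529/1361) = √25275850969/1361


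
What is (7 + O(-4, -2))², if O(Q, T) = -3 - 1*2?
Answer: 4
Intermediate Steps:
O(Q, T) = -5 (O(Q, T) = -3 - 2 = -5)
(7 + O(-4, -2))² = (7 - 5)² = 2² = 4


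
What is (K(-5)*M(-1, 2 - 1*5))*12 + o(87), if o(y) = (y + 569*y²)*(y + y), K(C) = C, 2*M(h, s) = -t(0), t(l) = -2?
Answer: 749391492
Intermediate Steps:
M(h, s) = 1 (M(h, s) = (-1*(-2))/2 = (½)*2 = 1)
o(y) = 2*y*(y + 569*y²) (o(y) = (y + 569*y²)*(2*y) = 2*y*(y + 569*y²))
(K(-5)*M(-1, 2 - 1*5))*12 + o(87) = -5*1*12 + 87²*(2 + 1138*87) = -5*12 + 7569*(2 + 99006) = -60 + 7569*99008 = -60 + 749391552 = 749391492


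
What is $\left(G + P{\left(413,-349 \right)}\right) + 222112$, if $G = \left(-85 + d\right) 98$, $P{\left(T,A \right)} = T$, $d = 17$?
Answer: $215861$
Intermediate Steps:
$G = -6664$ ($G = \left(-85 + 17\right) 98 = \left(-68\right) 98 = -6664$)
$\left(G + P{\left(413,-349 \right)}\right) + 222112 = \left(-6664 + 413\right) + 222112 = -6251 + 222112 = 215861$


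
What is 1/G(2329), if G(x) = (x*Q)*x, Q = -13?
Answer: -1/70515133 ≈ -1.4181e-8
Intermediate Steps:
G(x) = -13*x**2 (G(x) = (x*(-13))*x = (-13*x)*x = -13*x**2)
1/G(2329) = 1/(-13*2329**2) = 1/(-13*5424241) = 1/(-70515133) = -1/70515133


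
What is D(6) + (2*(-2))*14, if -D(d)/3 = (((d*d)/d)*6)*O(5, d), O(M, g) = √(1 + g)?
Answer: -56 - 108*√7 ≈ -341.74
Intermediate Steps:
D(d) = -18*d*√(1 + d) (D(d) = -3*((d*d)/d)*6*√(1 + d) = -3*(d²/d)*6*√(1 + d) = -3*d*6*√(1 + d) = -3*6*d*√(1 + d) = -18*d*√(1 + d))
D(6) + (2*(-2))*14 = -18*6*√(1 + 6) + (2*(-2))*14 = -18*6*√7 - 4*14 = -108*√7 - 56 = -56 - 108*√7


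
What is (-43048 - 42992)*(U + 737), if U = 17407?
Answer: -1561109760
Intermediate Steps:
(-43048 - 42992)*(U + 737) = (-43048 - 42992)*(17407 + 737) = -86040*18144 = -1561109760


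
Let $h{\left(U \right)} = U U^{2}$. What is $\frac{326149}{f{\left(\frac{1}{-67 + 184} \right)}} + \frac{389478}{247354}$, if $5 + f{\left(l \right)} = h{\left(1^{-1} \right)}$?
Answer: $- \frac{40336350917}{494708} \approx -81536.0$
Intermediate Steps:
$h{\left(U \right)} = U^{3}$
$f{\left(l \right)} = -4$ ($f{\left(l \right)} = -5 + \left(1^{-1}\right)^{3} = -5 + 1^{3} = -5 + 1 = -4$)
$\frac{326149}{f{\left(\frac{1}{-67 + 184} \right)}} + \frac{389478}{247354} = \frac{326149}{-4} + \frac{389478}{247354} = 326149 \left(- \frac{1}{4}\right) + 389478 \cdot \frac{1}{247354} = - \frac{326149}{4} + \frac{194739}{123677} = - \frac{40336350917}{494708}$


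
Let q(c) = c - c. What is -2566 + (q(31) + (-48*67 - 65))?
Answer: -5847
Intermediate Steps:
q(c) = 0
-2566 + (q(31) + (-48*67 - 65)) = -2566 + (0 + (-48*67 - 65)) = -2566 + (0 + (-3216 - 65)) = -2566 + (0 - 3281) = -2566 - 3281 = -5847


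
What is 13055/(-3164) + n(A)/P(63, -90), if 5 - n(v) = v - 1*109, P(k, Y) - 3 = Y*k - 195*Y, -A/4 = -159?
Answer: -7465913/1790372 ≈ -4.1700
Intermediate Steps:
A = 636 (A = -4*(-159) = 636)
P(k, Y) = 3 - 195*Y + Y*k (P(k, Y) = 3 + (Y*k - 195*Y) = 3 + (-195*Y + Y*k) = 3 - 195*Y + Y*k)
n(v) = 114 - v (n(v) = 5 - (v - 1*109) = 5 - (v - 109) = 5 - (-109 + v) = 5 + (109 - v) = 114 - v)
13055/(-3164) + n(A)/P(63, -90) = 13055/(-3164) + (114 - 1*636)/(3 - 195*(-90) - 90*63) = 13055*(-1/3164) + (114 - 636)/(3 + 17550 - 5670) = -1865/452 - 522/11883 = -1865/452 - 522*1/11883 = -1865/452 - 174/3961 = -7465913/1790372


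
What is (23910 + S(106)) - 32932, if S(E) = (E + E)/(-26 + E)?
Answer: -180387/20 ≈ -9019.3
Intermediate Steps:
S(E) = 2*E/(-26 + E) (S(E) = (2*E)/(-26 + E) = 2*E/(-26 + E))
(23910 + S(106)) - 32932 = (23910 + 2*106/(-26 + 106)) - 32932 = (23910 + 2*106/80) - 32932 = (23910 + 2*106*(1/80)) - 32932 = (23910 + 53/20) - 32932 = 478253/20 - 32932 = -180387/20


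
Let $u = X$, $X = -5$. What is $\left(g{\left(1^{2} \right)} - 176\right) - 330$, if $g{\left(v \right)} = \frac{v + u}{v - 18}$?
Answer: $- \frac{8598}{17} \approx -505.76$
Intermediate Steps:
$u = -5$
$g{\left(v \right)} = \frac{-5 + v}{-18 + v}$ ($g{\left(v \right)} = \frac{v - 5}{v - 18} = \frac{-5 + v}{-18 + v}$)
$\left(g{\left(1^{2} \right)} - 176\right) - 330 = \left(\frac{-5 + 1^{2}}{-18 + 1^{2}} - 176\right) - 330 = \left(\frac{-5 + 1}{-18 + 1} - 176\right) - 330 = \left(\frac{1}{-17} \left(-4\right) - 176\right) - 330 = \left(\left(- \frac{1}{17}\right) \left(-4\right) - 176\right) - 330 = \left(\frac{4}{17} - 176\right) - 330 = - \frac{2988}{17} - 330 = - \frac{8598}{17}$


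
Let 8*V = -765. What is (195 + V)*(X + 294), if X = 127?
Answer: 334695/8 ≈ 41837.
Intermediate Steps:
V = -765/8 (V = (1/8)*(-765) = -765/8 ≈ -95.625)
(195 + V)*(X + 294) = (195 - 765/8)*(127 + 294) = (795/8)*421 = 334695/8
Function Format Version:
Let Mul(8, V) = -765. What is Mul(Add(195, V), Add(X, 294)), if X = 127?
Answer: Rational(334695, 8) ≈ 41837.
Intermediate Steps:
V = Rational(-765, 8) (V = Mul(Rational(1, 8), -765) = Rational(-765, 8) ≈ -95.625)
Mul(Add(195, V), Add(X, 294)) = Mul(Add(195, Rational(-765, 8)), Add(127, 294)) = Mul(Rational(795, 8), 421) = Rational(334695, 8)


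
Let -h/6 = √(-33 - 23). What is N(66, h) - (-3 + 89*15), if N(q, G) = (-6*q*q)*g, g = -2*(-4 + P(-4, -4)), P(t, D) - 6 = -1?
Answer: 50940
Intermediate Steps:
h = -12*I*√14 (h = -6*√(-33 - 23) = -12*I*√14 ≈ -44.9*I)
P(t, D) = 5 (P(t, D) = 6 - 1 = 5)
g = -2 (g = -2*(-4 + 5) = -2*1 = -2)
N(q, G) = 12*q² (N(q, G) = -6*q*q*(-2) = -6*q²*(-2) = 12*q²)
N(66, h) - (-3 + 89*15) = 12*66² - (-3 + 89*15) = 12*4356 - (-3 + 1335) = 52272 - 1*1332 = 52272 - 1332 = 50940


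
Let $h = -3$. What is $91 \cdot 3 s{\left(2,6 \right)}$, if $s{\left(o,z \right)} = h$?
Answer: $-819$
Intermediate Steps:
$s{\left(o,z \right)} = -3$
$91 \cdot 3 s{\left(2,6 \right)} = 91 \cdot 3 \left(-3\right) = 273 \left(-3\right) = -819$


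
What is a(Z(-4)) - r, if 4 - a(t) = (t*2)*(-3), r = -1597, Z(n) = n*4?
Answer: 1505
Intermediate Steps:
Z(n) = 4*n
a(t) = 4 + 6*t (a(t) = 4 - t*2*(-3) = 4 - 2*t*(-3) = 4 - (-6)*t = 4 + 6*t)
a(Z(-4)) - r = (4 + 6*(4*(-4))) - 1*(-1597) = (4 + 6*(-16)) + 1597 = (4 - 96) + 1597 = -92 + 1597 = 1505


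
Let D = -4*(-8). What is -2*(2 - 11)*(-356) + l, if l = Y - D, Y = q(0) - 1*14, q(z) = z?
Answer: -6454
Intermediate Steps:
Y = -14 (Y = 0 - 1*14 = 0 - 14 = -14)
D = 32 (D = -1*(-32) = 32)
l = -46 (l = -14 - 1*32 = -14 - 32 = -46)
-2*(2 - 11)*(-356) + l = -2*(2 - 11)*(-356) - 46 = -2*(-9)*(-356) - 46 = 18*(-356) - 46 = -6408 - 46 = -6454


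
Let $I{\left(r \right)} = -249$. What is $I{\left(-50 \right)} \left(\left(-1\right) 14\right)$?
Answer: $3486$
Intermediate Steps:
$I{\left(-50 \right)} \left(\left(-1\right) 14\right) = - 249 \left(\left(-1\right) 14\right) = \left(-249\right) \left(-14\right) = 3486$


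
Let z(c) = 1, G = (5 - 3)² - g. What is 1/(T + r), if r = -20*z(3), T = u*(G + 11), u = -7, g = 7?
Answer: -1/76 ≈ -0.013158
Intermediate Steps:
G = -3 (G = (5 - 3)² - 1*7 = 2² - 7 = 4 - 7 = -3)
T = -56 (T = -7*(-3 + 11) = -7*8 = -56)
r = -20 (r = -20*1 = -20)
1/(T + r) = 1/(-56 - 20) = 1/(-76) = -1/76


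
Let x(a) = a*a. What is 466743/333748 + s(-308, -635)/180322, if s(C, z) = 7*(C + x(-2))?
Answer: 41726907751/30091053428 ≈ 1.3867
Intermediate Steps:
x(a) = a²
s(C, z) = 28 + 7*C (s(C, z) = 7*(C + (-2)²) = 7*(C + 4) = 7*(4 + C) = 28 + 7*C)
466743/333748 + s(-308, -635)/180322 = 466743/333748 + (28 + 7*(-308))/180322 = 466743*(1/333748) + (28 - 2156)*(1/180322) = 466743/333748 - 2128*1/180322 = 466743/333748 - 1064/90161 = 41726907751/30091053428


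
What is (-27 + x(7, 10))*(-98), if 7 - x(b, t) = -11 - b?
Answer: 196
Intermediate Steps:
x(b, t) = 18 + b (x(b, t) = 7 - (-11 - b) = 7 + (11 + b) = 18 + b)
(-27 + x(7, 10))*(-98) = (-27 + (18 + 7))*(-98) = (-27 + 25)*(-98) = -2*(-98) = 196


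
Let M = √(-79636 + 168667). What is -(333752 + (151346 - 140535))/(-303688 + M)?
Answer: 104639648344/92226312313 + 344563*√89031/92226312313 ≈ 1.1357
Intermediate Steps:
M = √89031 ≈ 298.38
-(333752 + (151346 - 140535))/(-303688 + M) = -(333752 + (151346 - 140535))/(-303688 + √89031) = -(333752 + 10811)/(-303688 + √89031) = -344563/(-303688 + √89031)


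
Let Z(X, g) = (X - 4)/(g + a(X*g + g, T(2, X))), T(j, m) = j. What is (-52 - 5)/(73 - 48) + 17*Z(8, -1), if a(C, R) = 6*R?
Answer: 1073/275 ≈ 3.9018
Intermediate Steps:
Z(X, g) = (-4 + X)/(12 + g) (Z(X, g) = (X - 4)/(g + 6*2) = (-4 + X)/(g + 12) = (-4 + X)/(12 + g))
(-52 - 5)/(73 - 48) + 17*Z(8, -1) = (-52 - 5)/(73 - 48) + 17*((-4 + 8)/(12 - 1)) = -57/25 + 17*(4/11) = -57/25 + 68/11 = 1073/275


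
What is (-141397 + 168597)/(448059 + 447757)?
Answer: 3400/111977 ≈ 0.030363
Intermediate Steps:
(-141397 + 168597)/(448059 + 447757) = 27200/895816 = 27200*(1/895816) = 3400/111977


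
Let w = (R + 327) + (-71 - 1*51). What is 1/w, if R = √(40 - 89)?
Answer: 205/42074 - 7*I/42074 ≈ 0.0048724 - 0.00016637*I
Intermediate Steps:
R = 7*I (R = √(-49) = 7*I ≈ 7.0*I)
w = 205 + 7*I (w = (7*I + 327) + (-71 - 1*51) = (327 + 7*I) + (-71 - 51) = (327 + 7*I) - 122 = 205 + 7*I ≈ 205.0 + 7.0*I)
1/w = 1/(205 + 7*I) = (205 - 7*I)/42074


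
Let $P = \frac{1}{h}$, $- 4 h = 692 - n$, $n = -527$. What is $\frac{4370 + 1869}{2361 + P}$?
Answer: $\frac{7605341}{2878055} \approx 2.6425$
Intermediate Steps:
$h = - \frac{1219}{4}$ ($h = - \frac{692 - -527}{4} = - \frac{692 + 527}{4} = \left(- \frac{1}{4}\right) 1219 = - \frac{1219}{4} \approx -304.75$)
$P = - \frac{4}{1219}$ ($P = \frac{1}{- \frac{1219}{4}} = - \frac{4}{1219} \approx -0.0032814$)
$\frac{4370 + 1869}{2361 + P} = \frac{4370 + 1869}{2361 - \frac{4}{1219}} = \frac{6239}{\frac{2878055}{1219}} = 6239 \cdot \frac{1219}{2878055} = \frac{7605341}{2878055}$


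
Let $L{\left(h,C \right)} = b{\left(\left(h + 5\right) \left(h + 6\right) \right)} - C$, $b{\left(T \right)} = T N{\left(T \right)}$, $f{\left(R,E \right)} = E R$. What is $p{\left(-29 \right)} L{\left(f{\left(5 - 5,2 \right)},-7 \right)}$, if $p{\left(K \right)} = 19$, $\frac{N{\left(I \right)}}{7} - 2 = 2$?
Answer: $16093$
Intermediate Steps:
$N{\left(I \right)} = 28$ ($N{\left(I \right)} = 14 + 7 \cdot 2 = 14 + 14 = 28$)
$b{\left(T \right)} = 28 T$ ($b{\left(T \right)} = T 28 = 28 T$)
$L{\left(h,C \right)} = - C + 28 \left(5 + h\right) \left(6 + h\right)$ ($L{\left(h,C \right)} = 28 \left(h + 5\right) \left(h + 6\right) - C = 28 \left(5 + h\right) \left(6 + h\right) - C = - C + 28 \left(5 + h\right) \left(6 + h\right)$)
$p{\left(-29 \right)} L{\left(f{\left(5 - 5,2 \right)},-7 \right)} = 19 \left(840 - -7 + 28 \left(2 \left(5 - 5\right)\right)^{2} + 308 \cdot 2 \left(5 - 5\right)\right) = 19 \left(840 + 7 + 28 \left(2 \left(5 - 5\right)\right)^{2} + 308 \cdot 2 \left(5 - 5\right)\right) = 19 \left(840 + 7 + 28 \left(2 \cdot 0\right)^{2} + 308 \cdot 2 \cdot 0\right) = 19 \left(840 + 7 + 28 \cdot 0^{2} + 308 \cdot 0\right) = 19 \left(840 + 7 + 28 \cdot 0 + 0\right) = 19 \left(840 + 7 + 0 + 0\right) = 19 \cdot 847 = 16093$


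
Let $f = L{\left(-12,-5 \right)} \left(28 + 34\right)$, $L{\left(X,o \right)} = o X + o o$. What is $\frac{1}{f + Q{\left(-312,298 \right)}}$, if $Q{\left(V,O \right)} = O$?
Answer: $\frac{1}{5568} \approx 0.0001796$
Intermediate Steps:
$L{\left(X,o \right)} = o^{2} + X o$ ($L{\left(X,o \right)} = X o + o^{2} = o^{2} + X o$)
$f = 5270$ ($f = - 5 \left(-12 - 5\right) \left(28 + 34\right) = \left(-5\right) \left(-17\right) 62 = 85 \cdot 62 = 5270$)
$\frac{1}{f + Q{\left(-312,298 \right)}} = \frac{1}{5270 + 298} = \frac{1}{5568}$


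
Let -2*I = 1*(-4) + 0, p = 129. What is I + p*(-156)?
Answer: -20122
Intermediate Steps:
I = 2 (I = -(1*(-4) + 0)/2 = -(-4 + 0)/2 = -1/2*(-4) = 2)
I + p*(-156) = 2 + 129*(-156) = 2 - 20124 = -20122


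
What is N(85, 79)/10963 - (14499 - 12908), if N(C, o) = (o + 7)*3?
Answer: -17441875/10963 ≈ -1591.0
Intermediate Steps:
N(C, o) = 21 + 3*o (N(C, o) = (7 + o)*3 = 21 + 3*o)
N(85, 79)/10963 - (14499 - 12908) = (21 + 3*79)/10963 - (14499 - 12908) = (21 + 237)*(1/10963) - 1*1591 = 258*(1/10963) - 1591 = 258/10963 - 1591 = -17441875/10963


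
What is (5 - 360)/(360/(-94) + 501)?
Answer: -16685/23367 ≈ -0.71404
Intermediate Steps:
(5 - 360)/(360/(-94) + 501) = -355/(360*(-1/94) + 501) = -355/(-180/47 + 501) = -355/23367/47 = -355*47/23367 = -16685/23367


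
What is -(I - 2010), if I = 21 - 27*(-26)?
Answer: 1287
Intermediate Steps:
I = 723 (I = 21 + 702 = 723)
-(I - 2010) = -(723 - 2010) = -1*(-1287) = 1287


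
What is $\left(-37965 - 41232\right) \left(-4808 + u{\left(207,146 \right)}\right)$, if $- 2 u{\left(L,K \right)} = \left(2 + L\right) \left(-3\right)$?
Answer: $\frac{711901833}{2} \approx 3.5595 \cdot 10^{8}$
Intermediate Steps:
$u{\left(L,K \right)} = 3 + \frac{3 L}{2}$ ($u{\left(L,K \right)} = - \frac{\left(2 + L\right) \left(-3\right)}{2} = - \frac{-6 - 3 L}{2} = 3 + \frac{3 L}{2}$)
$\left(-37965 - 41232\right) \left(-4808 + u{\left(207,146 \right)}\right) = \left(-37965 - 41232\right) \left(-4808 + \left(3 + \frac{3}{2} \cdot 207\right)\right) = - 79197 \left(-4808 + \left(3 + \frac{621}{2}\right)\right) = - 79197 \left(-4808 + \frac{627}{2}\right) = \left(-79197\right) \left(- \frac{8989}{2}\right) = \frac{711901833}{2}$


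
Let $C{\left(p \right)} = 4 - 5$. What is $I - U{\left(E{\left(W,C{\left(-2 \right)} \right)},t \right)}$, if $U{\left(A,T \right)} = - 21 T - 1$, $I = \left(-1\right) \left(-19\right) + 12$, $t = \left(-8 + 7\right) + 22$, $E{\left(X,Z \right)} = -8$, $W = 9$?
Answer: $473$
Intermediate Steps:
$C{\left(p \right)} = -1$
$t = 21$ ($t = -1 + 22 = 21$)
$I = 31$ ($I = 19 + 12 = 31$)
$U{\left(A,T \right)} = -1 - 21 T$
$I - U{\left(E{\left(W,C{\left(-2 \right)} \right)},t \right)} = 31 - \left(-1 - 441\right) = 31 - -442 = 31 + 442 = 473$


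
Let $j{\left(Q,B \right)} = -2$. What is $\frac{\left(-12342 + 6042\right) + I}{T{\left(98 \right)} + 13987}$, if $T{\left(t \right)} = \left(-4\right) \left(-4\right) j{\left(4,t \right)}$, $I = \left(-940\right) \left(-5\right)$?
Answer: $- \frac{320}{2791} \approx -0.11465$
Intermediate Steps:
$I = 4700$
$T{\left(t \right)} = -32$ ($T{\left(t \right)} = \left(-4\right) \left(-4\right) \left(-2\right) = 16 \left(-2\right) = -32$)
$\frac{\left(-12342 + 6042\right) + I}{T{\left(98 \right)} + 13987} = \frac{\left(-12342 + 6042\right) + 4700}{-32 + 13987} = \frac{-6300 + 4700}{13955} = \left(-1600\right) \frac{1}{13955} = - \frac{320}{2791}$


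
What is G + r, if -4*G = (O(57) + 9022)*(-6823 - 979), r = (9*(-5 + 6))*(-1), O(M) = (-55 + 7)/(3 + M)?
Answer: 87979208/5 ≈ 1.7596e+7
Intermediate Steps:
O(M) = -48/(3 + M)
r = -9 (r = (9*1)*(-1) = 9*(-1) = -9)
G = 87979253/5 (G = -(-48/(3 + 57) + 9022)*(-6823 - 979)/4 = -(-48/60 + 9022)*(-7802)/4 = -(-48*1/60 + 9022)*(-7802)/4 = -(-⅘ + 9022)*(-7802)/4 = -22553*(-7802)/10 = -¼*(-351917012/5) = 87979253/5 ≈ 1.7596e+7)
G + r = 87979253/5 - 9 = 87979208/5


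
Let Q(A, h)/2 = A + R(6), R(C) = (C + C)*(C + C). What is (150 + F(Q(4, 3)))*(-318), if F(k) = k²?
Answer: -27909588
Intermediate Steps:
R(C) = 4*C² (R(C) = (2*C)*(2*C) = 4*C²)
Q(A, h) = 288 + 2*A (Q(A, h) = 2*(A + 4*6²) = 2*(A + 4*36) = 2*(A + 144) = 2*(144 + A) = 288 + 2*A)
(150 + F(Q(4, 3)))*(-318) = (150 + (288 + 2*4)²)*(-318) = (150 + (288 + 8)²)*(-318) = (150 + 296²)*(-318) = (150 + 87616)*(-318) = 87766*(-318) = -27909588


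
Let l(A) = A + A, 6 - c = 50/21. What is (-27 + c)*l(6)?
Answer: -1964/7 ≈ -280.57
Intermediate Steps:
c = 76/21 (c = 6 - 50/21 = 76/21 ≈ 3.6190)
l(A) = 2*A
(-27 + c)*l(6) = (-27 + 76/21)*(2*6) = -491/21*12 = -1964/7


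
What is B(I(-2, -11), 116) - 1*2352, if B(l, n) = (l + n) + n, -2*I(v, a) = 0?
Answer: -2120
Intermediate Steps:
I(v, a) = 0 (I(v, a) = -1/2*0 = 0)
B(l, n) = l + 2*n
B(I(-2, -11), 116) - 1*2352 = (0 + 2*116) - 1*2352 = (0 + 232) - 2352 = 232 - 2352 = -2120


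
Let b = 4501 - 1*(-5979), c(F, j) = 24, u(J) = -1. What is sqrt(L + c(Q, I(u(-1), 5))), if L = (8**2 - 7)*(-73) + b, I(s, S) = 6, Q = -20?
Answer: sqrt(6343) ≈ 79.643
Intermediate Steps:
b = 10480 (b = 4501 + 5979 = 10480)
L = 6319 (L = (8**2 - 7)*(-73) + 10480 = (64 - 7)*(-73) + 10480 = 57*(-73) + 10480 = -4161 + 10480 = 6319)
sqrt(L + c(Q, I(u(-1), 5))) = sqrt(6319 + 24) = sqrt(6343)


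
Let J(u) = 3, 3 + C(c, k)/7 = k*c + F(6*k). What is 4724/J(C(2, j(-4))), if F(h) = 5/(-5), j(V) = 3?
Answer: 4724/3 ≈ 1574.7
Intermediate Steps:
F(h) = -1 (F(h) = 5*(-1/5) = -1)
C(c, k) = -28 + 7*c*k (C(c, k) = -21 + 7*(k*c - 1) = -21 + 7*(c*k - 1) = -21 + 7*(-1 + c*k) = -21 + (-7 + 7*c*k) = -28 + 7*c*k)
4724/J(C(2, j(-4))) = 4724/3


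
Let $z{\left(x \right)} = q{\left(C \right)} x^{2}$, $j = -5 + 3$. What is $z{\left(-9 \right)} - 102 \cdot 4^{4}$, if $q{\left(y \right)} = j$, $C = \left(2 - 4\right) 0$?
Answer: $-26274$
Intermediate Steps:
$j = -2$
$C = 0$ ($C = \left(-2\right) 0 = 0$)
$q{\left(y \right)} = -2$
$z{\left(x \right)} = - 2 x^{2}$
$z{\left(-9 \right)} - 102 \cdot 4^{4} = - 2 \left(-9\right)^{2} - 102 \cdot 4^{4} = \left(-2\right) 81 - 26112 = -162 - 26112 = -26274$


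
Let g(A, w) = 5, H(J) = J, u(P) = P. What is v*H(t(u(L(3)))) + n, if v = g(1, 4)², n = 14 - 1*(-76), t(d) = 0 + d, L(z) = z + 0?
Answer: 165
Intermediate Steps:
L(z) = z
t(d) = d
n = 90 (n = 14 + 76 = 90)
v = 25 (v = 5² = 25)
v*H(t(u(L(3)))) + n = 25*3 + 90 = 75 + 90 = 165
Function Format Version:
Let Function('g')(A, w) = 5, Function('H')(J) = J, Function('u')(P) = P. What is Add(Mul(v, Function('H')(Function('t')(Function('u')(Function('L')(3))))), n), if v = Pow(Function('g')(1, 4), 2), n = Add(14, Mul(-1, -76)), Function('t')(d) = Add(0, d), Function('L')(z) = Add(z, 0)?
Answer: 165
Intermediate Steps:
Function('L')(z) = z
Function('t')(d) = d
n = 90 (n = Add(14, 76) = 90)
v = 25 (v = Pow(5, 2) = 25)
Add(Mul(v, Function('H')(Function('t')(Function('u')(Function('L')(3))))), n) = Add(Mul(25, 3), 90) = Add(75, 90) = 165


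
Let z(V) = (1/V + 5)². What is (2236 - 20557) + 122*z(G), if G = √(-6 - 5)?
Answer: -168103/11 - 1220*I*√11/11 ≈ -15282.0 - 367.84*I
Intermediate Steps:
G = I*√11 (G = √(-11) = I*√11 ≈ 3.3166*I)
z(V) = (5 + 1/V)²
(2236 - 20557) + 122*z(G) = (2236 - 20557) + 122*((1 + 5*(I*√11))²/(I*√11)²) = -18321 + 122*(-(1 + 5*I*√11)²/11) = -18321 - 122*(1 + 5*I*√11)²/11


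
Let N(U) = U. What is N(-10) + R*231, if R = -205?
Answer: -47365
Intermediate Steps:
N(-10) + R*231 = -10 - 205*231 = -10 - 47355 = -47365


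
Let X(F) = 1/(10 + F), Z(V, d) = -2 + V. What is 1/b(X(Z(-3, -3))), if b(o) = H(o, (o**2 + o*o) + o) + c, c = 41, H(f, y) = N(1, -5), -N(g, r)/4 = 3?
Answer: 1/29 ≈ 0.034483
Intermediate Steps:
N(g, r) = -12 (N(g, r) = -4*3 = -12)
H(f, y) = -12
b(o) = 29 (b(o) = -12 + 41 = 29)
1/b(X(Z(-3, -3))) = 1/29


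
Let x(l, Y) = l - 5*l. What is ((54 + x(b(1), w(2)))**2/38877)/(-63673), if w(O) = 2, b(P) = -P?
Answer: -3364/2475415221 ≈ -1.3590e-6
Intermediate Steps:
x(l, Y) = -4*l
((54 + x(b(1), w(2)))**2/38877)/(-63673) = ((54 - (-4))**2/38877)/(-63673) = ((54 - 4*(-1))**2*(1/38877))*(-1/63673) = ((54 + 4)**2*(1/38877))*(-1/63673) = (58**2*(1/38877))*(-1/63673) = (3364*(1/38877))*(-1/63673) = (3364/38877)*(-1/63673) = -3364/2475415221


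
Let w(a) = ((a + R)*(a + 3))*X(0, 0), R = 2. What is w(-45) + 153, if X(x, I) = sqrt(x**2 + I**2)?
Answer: 153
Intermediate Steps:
X(x, I) = sqrt(I**2 + x**2)
w(a) = 0 (w(a) = ((a + 2)*(a + 3))*sqrt(0**2 + 0**2) = ((2 + a)*(3 + a))*sqrt(0 + 0) = ((2 + a)*(3 + a))*sqrt(0) = ((2 + a)*(3 + a))*0 = 0)
w(-45) + 153 = 0 + 153 = 153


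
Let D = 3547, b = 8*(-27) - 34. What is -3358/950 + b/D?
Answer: -6074163/1684825 ≈ -3.6052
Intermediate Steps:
b = -250 (b = -216 - 34 = -250)
-3358/950 + b/D = -3358/950 - 250/3547 = -3358*1/950 - 250*1/3547 = -1679/475 - 250/3547 = -6074163/1684825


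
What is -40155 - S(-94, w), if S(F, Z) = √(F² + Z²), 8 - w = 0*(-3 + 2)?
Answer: -40155 - 10*√89 ≈ -40249.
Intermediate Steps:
w = 8 (w = 8 - 0*(-3 + 2) = 8 - 0*(-1) = 8 - 1*0 = 8 + 0 = 8)
-40155 - S(-94, w) = -40155 - √((-94)² + 8²) = -40155 - √(8836 + 64) = -40155 - √8900 = -40155 - 10*√89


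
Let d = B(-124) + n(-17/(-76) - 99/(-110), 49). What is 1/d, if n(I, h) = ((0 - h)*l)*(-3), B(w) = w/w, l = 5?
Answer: 1/736 ≈ 0.0013587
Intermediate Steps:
B(w) = 1
n(I, h) = 15*h (n(I, h) = ((0 - h)*5)*(-3) = (-h*5)*(-3) = -5*h*(-3) = 15*h)
d = 736 (d = 1 + 15*49 = 1 + 735 = 736)
1/d = 1/736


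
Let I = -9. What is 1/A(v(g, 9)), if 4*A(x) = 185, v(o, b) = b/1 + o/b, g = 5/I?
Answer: 4/185 ≈ 0.021622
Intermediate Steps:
g = -5/9 (g = 5/(-9) = 5*(-1/9) = -5/9 ≈ -0.55556)
v(o, b) = b + o/b (v(o, b) = b*1 + o/b = b + o/b)
A(x) = 185/4 (A(x) = (1/4)*185 = 185/4)
1/A(v(g, 9)) = 1/(185/4) = 4/185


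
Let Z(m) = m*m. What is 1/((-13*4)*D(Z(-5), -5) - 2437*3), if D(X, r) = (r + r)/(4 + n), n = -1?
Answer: -3/21413 ≈ -0.00014010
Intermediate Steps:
Z(m) = m²
D(X, r) = 2*r/3 (D(X, r) = (r + r)/(4 - 1) = (2*r)/3 = (2*r)*(⅓) = 2*r/3)
1/((-13*4)*D(Z(-5), -5) - 2437*3) = 1/((-13*4)*((⅔)*(-5)) - 2437*3) = 1/(-52*(-10/3) - 7311) = 1/(520/3 - 7311) = 1/(-21413/3) = -3/21413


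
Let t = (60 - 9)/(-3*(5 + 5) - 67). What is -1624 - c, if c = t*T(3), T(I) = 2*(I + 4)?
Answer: -156814/97 ≈ -1616.6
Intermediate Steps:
T(I) = 8 + 2*I (T(I) = 2*(4 + I) = 8 + 2*I)
t = -51/97 (t = 51/(-3*10 - 67) = 51/(-30 - 67) = 51/(-97) = 51*(-1/97) = -51/97 ≈ -0.52577)
c = -714/97 (c = -51*(8 + 2*3)/97 = -51*(8 + 6)/97 = -51/97*14 = -714/97 ≈ -7.3608)
-1624 - c = -1624 - 1*(-714/97) = -1624 + 714/97 = -156814/97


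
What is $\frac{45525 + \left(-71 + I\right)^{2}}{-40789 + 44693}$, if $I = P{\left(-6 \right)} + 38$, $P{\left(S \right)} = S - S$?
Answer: $\frac{23307}{1952} \approx 11.94$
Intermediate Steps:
$P{\left(S \right)} = 0$
$I = 38$ ($I = 0 + 38 = 38$)
$\frac{45525 + \left(-71 + I\right)^{2}}{-40789 + 44693} = \frac{45525 + \left(-71 + 38\right)^{2}}{-40789 + 44693} = \frac{45525 + \left(-33\right)^{2}}{3904} = \left(45525 + 1089\right) \frac{1}{3904} = 46614 \cdot \frac{1}{3904} = \frac{23307}{1952}$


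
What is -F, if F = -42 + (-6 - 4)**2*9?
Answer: -858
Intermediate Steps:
F = 858 (F = -42 + (-10)**2*9 = -42 + 100*9 = -42 + 900 = 858)
-F = -1*858 = -858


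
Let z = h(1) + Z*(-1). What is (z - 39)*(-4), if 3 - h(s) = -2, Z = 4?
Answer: 152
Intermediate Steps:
h(s) = 5 (h(s) = 3 - 1*(-2) = 3 + 2 = 5)
z = 1 (z = 5 + 4*(-1) = 5 - 4 = 1)
(z - 39)*(-4) = (1 - 39)*(-4) = -38*(-4) = 152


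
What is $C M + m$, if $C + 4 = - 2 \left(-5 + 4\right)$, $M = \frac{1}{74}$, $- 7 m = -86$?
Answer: $\frac{3175}{259} \approx 12.259$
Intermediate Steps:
$m = \frac{86}{7}$ ($m = \left(- \frac{1}{7}\right) \left(-86\right) = \frac{86}{7} \approx 12.286$)
$M = \frac{1}{74} \approx 0.013514$
$C = -2$ ($C = -4 - 2 \left(-5 + 4\right) = -4 - -2 = -4 + 2 = -2$)
$C M + m = \left(-2\right) \frac{1}{74} + \frac{86}{7} = - \frac{1}{37} + \frac{86}{7} = \frac{3175}{259}$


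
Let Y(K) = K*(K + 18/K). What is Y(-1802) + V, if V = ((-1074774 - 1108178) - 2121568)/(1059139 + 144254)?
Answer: 1302559973242/401131 ≈ 3.2472e+6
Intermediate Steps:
V = -1434840/401131 (V = (-2182952 - 2121568)/1203393 = -4304520*1/1203393 = -1434840/401131 ≈ -3.5770)
Y(-1802) + V = (18 + (-1802)**2) - 1434840/401131 = (18 + 3247204) - 1434840/401131 = 3247222 - 1434840/401131 = 1302559973242/401131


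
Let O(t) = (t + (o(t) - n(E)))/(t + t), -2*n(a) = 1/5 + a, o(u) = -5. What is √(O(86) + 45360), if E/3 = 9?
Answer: √4536055/10 ≈ 212.98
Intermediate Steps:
E = 27 (E = 3*9 = 27)
n(a) = -⅒ - a/2 (n(a) = -(1/5 + a)/2 = -(⅕ + a)/2 = -⅒ - a/2)
O(t) = (43/5 + t)/(2*t) (O(t) = (t + (-5 - (-⅒ - ½*27)))/(t + t) = (t + (-5 - (-⅒ - 27/2)))/((2*t)) = (t + (-5 - 1*(-68/5)))*(1/(2*t)) = (t + (-5 + 68/5))*(1/(2*t)) = (t + 43/5)*(1/(2*t)) = (43/5 + t)*(1/(2*t)) = (43/5 + t)/(2*t))
√(O(86) + 45360) = √((⅒)*(43 + 5*86)/86 + 45360) = √((⅒)*(1/86)*(43 + 430) + 45360) = √((⅒)*(1/86)*473 + 45360) = √(11/20 + 45360) = √(907211/20) = √4536055/10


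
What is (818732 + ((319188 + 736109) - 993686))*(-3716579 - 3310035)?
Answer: -6185830448602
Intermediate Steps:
(818732 + ((319188 + 736109) - 993686))*(-3716579 - 3310035) = (818732 + (1055297 - 993686))*(-7026614) = (818732 + 61611)*(-7026614) = 880343*(-7026614) = -6185830448602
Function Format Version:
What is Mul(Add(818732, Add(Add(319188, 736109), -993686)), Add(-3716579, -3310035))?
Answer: -6185830448602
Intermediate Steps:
Mul(Add(818732, Add(Add(319188, 736109), -993686)), Add(-3716579, -3310035)) = Mul(Add(818732, Add(1055297, -993686)), -7026614) = Mul(Add(818732, 61611), -7026614) = Mul(880343, -7026614) = -6185830448602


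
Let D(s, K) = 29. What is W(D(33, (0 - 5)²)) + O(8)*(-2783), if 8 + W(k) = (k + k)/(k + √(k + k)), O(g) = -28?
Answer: 2103790/27 - 2*√58/27 ≈ 77918.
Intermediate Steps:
W(k) = -8 + 2*k/(k + √2*√k) (W(k) = -8 + (k + k)/(k + √(k + k)) = -8 + (2*k)/(k + √(2*k)) = -8 + (2*k)/(k + √2*√k) = -8 + 2*k/(k + √2*√k))
W(D(33, (0 - 5)²)) + O(8)*(-2783) = 2*(-3*29 - 4*√2*√29)/(29 + √2*√29) - 28*(-2783) = 2*(-87 - 4*√58)/(29 + √58) + 77924 = 77924 + 2*(-87 - 4*√58)/(29 + √58)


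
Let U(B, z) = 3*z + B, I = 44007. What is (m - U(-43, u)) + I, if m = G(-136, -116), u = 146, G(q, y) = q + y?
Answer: 43360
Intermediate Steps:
U(B, z) = B + 3*z
m = -252 (m = -136 - 116 = -252)
(m - U(-43, u)) + I = (-252 - (-43 + 3*146)) + 44007 = (-252 - (-43 + 438)) + 44007 = (-252 - 1*395) + 44007 = (-252 - 395) + 44007 = -647 + 44007 = 43360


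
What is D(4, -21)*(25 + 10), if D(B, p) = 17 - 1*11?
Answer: 210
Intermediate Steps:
D(B, p) = 6 (D(B, p) = 17 - 11 = 6)
D(4, -21)*(25 + 10) = 6*(25 + 10) = 6*35 = 210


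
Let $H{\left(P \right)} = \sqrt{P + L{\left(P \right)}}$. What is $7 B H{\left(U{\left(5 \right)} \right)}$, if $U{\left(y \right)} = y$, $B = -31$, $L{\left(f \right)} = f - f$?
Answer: $- 217 \sqrt{5} \approx -485.23$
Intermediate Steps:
$L{\left(f \right)} = 0$
$H{\left(P \right)} = \sqrt{P}$ ($H{\left(P \right)} = \sqrt{P + 0} = \sqrt{P}$)
$7 B H{\left(U{\left(5 \right)} \right)} = 7 \left(-31\right) \sqrt{5} = - 217 \sqrt{5}$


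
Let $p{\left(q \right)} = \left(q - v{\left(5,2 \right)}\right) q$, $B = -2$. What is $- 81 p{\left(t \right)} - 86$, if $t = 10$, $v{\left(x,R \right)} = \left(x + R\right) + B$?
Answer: $-4136$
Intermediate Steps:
$v{\left(x,R \right)} = -2 + R + x$ ($v{\left(x,R \right)} = \left(x + R\right) - 2 = \left(R + x\right) - 2 = -2 + R + x$)
$p{\left(q \right)} = q \left(-5 + q\right)$ ($p{\left(q \right)} = \left(q - \left(-2 + 2 + 5\right)\right) q = \left(q - 5\right) q = \left(-5 + q\right) q = q \left(-5 + q\right)$)
$- 81 p{\left(t \right)} - 86 = - 81 \cdot 10 \left(-5 + 10\right) - 86 = - 81 \cdot 10 \cdot 5 - 86 = \left(-81\right) 50 - 86 = -4050 - 86 = -4136$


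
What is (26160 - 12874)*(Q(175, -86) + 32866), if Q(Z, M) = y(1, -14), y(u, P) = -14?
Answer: 436471672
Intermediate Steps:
Q(Z, M) = -14
(26160 - 12874)*(Q(175, -86) + 32866) = (26160 - 12874)*(-14 + 32866) = 13286*32852 = 436471672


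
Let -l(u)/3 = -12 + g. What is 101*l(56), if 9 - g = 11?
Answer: 4242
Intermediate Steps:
g = -2 (g = 9 - 1*11 = 9 - 11 = -2)
l(u) = 42 (l(u) = -3*(-12 - 2) = -3*(-14) = 42)
101*l(56) = 101*42 = 4242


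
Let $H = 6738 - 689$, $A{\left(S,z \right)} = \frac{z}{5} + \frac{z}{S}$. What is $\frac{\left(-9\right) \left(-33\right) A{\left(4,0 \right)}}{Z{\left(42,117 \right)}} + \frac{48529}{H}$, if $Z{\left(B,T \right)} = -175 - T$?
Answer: $\frac{48529}{6049} \approx 8.0226$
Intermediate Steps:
$A{\left(S,z \right)} = \frac{z}{5} + \frac{z}{S}$ ($A{\left(S,z \right)} = z \frac{1}{5} + \frac{z}{S} = \frac{z}{5} + \frac{z}{S}$)
$H = 6049$
$\frac{\left(-9\right) \left(-33\right) A{\left(4,0 \right)}}{Z{\left(42,117 \right)}} + \frac{48529}{H} = \frac{\left(-9\right) \left(-33\right) \left(\frac{1}{5} \cdot 0 + \frac{0}{4}\right)}{-175 - 117} + \frac{48529}{6049} = \frac{297 \left(0 + 0 \cdot \frac{1}{4}\right)}{-175 - 117} + 48529 \cdot \frac{1}{6049} = \frac{297 \left(0 + 0\right)}{-292} + \frac{48529}{6049} = 297 \cdot 0 \left(- \frac{1}{292}\right) + \frac{48529}{6049} = 0 \left(- \frac{1}{292}\right) + \frac{48529}{6049} = 0 + \frac{48529}{6049} = \frac{48529}{6049}$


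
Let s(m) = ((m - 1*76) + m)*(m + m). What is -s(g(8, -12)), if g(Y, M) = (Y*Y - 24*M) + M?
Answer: -410720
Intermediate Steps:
g(Y, M) = Y² - 23*M (g(Y, M) = (Y² - 24*M) + M = Y² - 23*M)
s(m) = 2*m*(-76 + 2*m) (s(m) = ((m - 76) + m)*(2*m) = ((-76 + m) + m)*(2*m) = (-76 + 2*m)*(2*m) = 2*m*(-76 + 2*m))
-s(g(8, -12)) = -4*(8² - 23*(-12))*(-38 + (8² - 23*(-12))) = -4*(64 + 276)*(-38 + (64 + 276)) = -4*340*(-38 + 340) = -4*340*302 = -1*410720 = -410720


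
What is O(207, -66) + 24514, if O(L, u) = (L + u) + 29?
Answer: 24684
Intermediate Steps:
O(L, u) = 29 + L + u
O(207, -66) + 24514 = (29 + 207 - 66) + 24514 = 170 + 24514 = 24684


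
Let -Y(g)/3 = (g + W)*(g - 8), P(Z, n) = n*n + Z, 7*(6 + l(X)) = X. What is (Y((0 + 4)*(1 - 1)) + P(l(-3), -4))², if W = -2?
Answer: 72361/49 ≈ 1476.8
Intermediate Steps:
l(X) = -6 + X/7
P(Z, n) = Z + n² (P(Z, n) = n² + Z = Z + n²)
Y(g) = -3*(-8 + g)*(-2 + g) (Y(g) = -3*(g - 2)*(g - 8) = -3*(-2 + g)*(-8 + g) = -3*(-8 + g)*(-2 + g))
(Y((0 + 4)*(1 - 1)) + P(l(-3), -4))² = ((-48 - 3*(0 + 4)²*(1 - 1)² + 30*((0 + 4)*(1 - 1))) + ((-6 + (⅐)*(-3)) + (-4)²))² = ((-48 - 3*(4*0)² + 30*(4*0)) + ((-6 - 3/7) + 16))² = ((-48 - 3*0² + 30*0) + (-45/7 + 16))² = ((-48 - 3*0 + 0) + 67/7)² = ((-48 + 0 + 0) + 67/7)² = (-48 + 67/7)² = (-269/7)² = 72361/49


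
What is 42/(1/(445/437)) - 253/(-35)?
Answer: 764711/15295 ≈ 49.997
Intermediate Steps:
42/(1/(445/437)) - 253/(-35) = 42/(1/(445*(1/437))) - 253*(-1/35) = 42/(1/(445/437)) + 253/35 = 42/(437/445) + 253/35 = 42*(445/437) + 253/35 = 18690/437 + 253/35 = 764711/15295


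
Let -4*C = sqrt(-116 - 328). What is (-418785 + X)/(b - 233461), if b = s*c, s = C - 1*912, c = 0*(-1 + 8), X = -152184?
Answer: 570969/233461 ≈ 2.4457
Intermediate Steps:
C = -I*sqrt(111)/2 (C = -sqrt(-116 - 328)/4 = -I*sqrt(111)/2 ≈ -5.2678*I)
c = 0 (c = 0*7 = 0)
s = -912 - I*sqrt(111)/2 (s = -I*sqrt(111)/2 - 1*912 = -I*sqrt(111)/2 - 912 = -912 - I*sqrt(111)/2 ≈ -912.0 - 5.2678*I)
b = 0 (b = (-912 - I*sqrt(111)/2)*0 = 0)
(-418785 + X)/(b - 233461) = (-418785 - 152184)/(0 - 233461) = -570969/(-233461) = -570969*(-1/233461) = 570969/233461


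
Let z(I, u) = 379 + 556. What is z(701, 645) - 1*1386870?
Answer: -1385935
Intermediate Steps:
z(I, u) = 935
z(701, 645) - 1*1386870 = 935 - 1*1386870 = 935 - 1386870 = -1385935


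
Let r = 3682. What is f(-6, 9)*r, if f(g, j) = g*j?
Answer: -198828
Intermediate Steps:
f(-6, 9)*r = -6*9*3682 = -54*3682 = -198828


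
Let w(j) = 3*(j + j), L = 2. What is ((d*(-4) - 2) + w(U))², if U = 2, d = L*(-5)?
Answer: 2500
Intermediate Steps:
d = -10 (d = 2*(-5) = -10)
w(j) = 6*j (w(j) = 3*(2*j) = 6*j)
((d*(-4) - 2) + w(U))² = ((-10*(-4) - 2) + 6*2)² = ((40 - 2) + 12)² = (38 + 12)² = 50² = 2500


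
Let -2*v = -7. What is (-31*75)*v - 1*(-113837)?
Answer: 211399/2 ≈ 1.0570e+5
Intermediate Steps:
v = 7/2 (v = -½*(-7) = 7/2 ≈ 3.5000)
(-31*75)*v - 1*(-113837) = -31*75*(7/2) - 1*(-113837) = -2325*7/2 + 113837 = -16275/2 + 113837 = 211399/2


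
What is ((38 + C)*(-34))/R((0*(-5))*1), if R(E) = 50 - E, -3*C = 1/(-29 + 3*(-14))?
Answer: -27523/1065 ≈ -25.843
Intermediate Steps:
C = 1/213 (C = -1/(3*(-29 + 3*(-14))) = -1/(3*(-29 - 42)) = -⅓/(-71) = -⅓*(-1/71) = 1/213 ≈ 0.0046948)
((38 + C)*(-34))/R((0*(-5))*1) = ((38 + 1/213)*(-34))/(50 - 0*(-5)) = ((8095/213)*(-34))/(50 - 0) = -275230/(213*(50 - 1*0)) = -275230/(213*(50 + 0)) = -275230/213/50 = -275230/213*1/50 = -27523/1065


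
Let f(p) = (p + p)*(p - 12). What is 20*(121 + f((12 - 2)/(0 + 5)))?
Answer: 1620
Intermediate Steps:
f(p) = 2*p*(-12 + p) (f(p) = (2*p)*(-12 + p) = 2*p*(-12 + p))
20*(121 + f((12 - 2)/(0 + 5))) = 20*(121 + 2*((12 - 2)/(0 + 5))*(-12 + (12 - 2)/(0 + 5))) = 20*(121 + 2*(10/5)*(-12 + 10/5)) = 20*(121 + 2*(10*(⅕))*(-12 + 10*(⅕))) = 20*(121 + 2*2*(-12 + 2)) = 20*(121 + 2*2*(-10)) = 20*(121 - 40) = 20*81 = 1620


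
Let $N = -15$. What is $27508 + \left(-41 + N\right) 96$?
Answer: $22132$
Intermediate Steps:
$27508 + \left(-41 + N\right) 96 = 27508 + \left(-41 - 15\right) 96 = 27508 - 5376 = 22132$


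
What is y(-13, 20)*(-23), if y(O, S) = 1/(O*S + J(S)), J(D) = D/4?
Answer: 23/255 ≈ 0.090196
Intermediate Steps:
J(D) = D/4 (J(D) = D*(1/4) = D/4)
y(O, S) = 1/(S/4 + O*S) (y(O, S) = 1/(O*S + S/4) = 1/(S/4 + O*S))
y(-13, 20)*(-23) = (4/(20*(1 + 4*(-13))))*(-23) = (4*(1/20)/(1 - 52))*(-23) = (4*(1/20)/(-51))*(-23) = (4*(1/20)*(-1/51))*(-23) = -1/255*(-23) = 23/255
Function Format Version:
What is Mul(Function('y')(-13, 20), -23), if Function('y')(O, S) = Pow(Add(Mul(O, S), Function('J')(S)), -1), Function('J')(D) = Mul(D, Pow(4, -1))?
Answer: Rational(23, 255) ≈ 0.090196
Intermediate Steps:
Function('J')(D) = Mul(Rational(1, 4), D) (Function('J')(D) = Mul(D, Rational(1, 4)) = Mul(Rational(1, 4), D))
Function('y')(O, S) = Pow(Add(Mul(Rational(1, 4), S), Mul(O, S)), -1) (Function('y')(O, S) = Pow(Add(Mul(O, S), Mul(Rational(1, 4), S)), -1) = Pow(Add(Mul(Rational(1, 4), S), Mul(O, S)), -1))
Mul(Function('y')(-13, 20), -23) = Mul(Mul(4, Pow(20, -1), Pow(Add(1, Mul(4, -13)), -1)), -23) = Mul(Mul(4, Rational(1, 20), Pow(Add(1, -52), -1)), -23) = Mul(Mul(4, Rational(1, 20), Pow(-51, -1)), -23) = Mul(Mul(4, Rational(1, 20), Rational(-1, 51)), -23) = Mul(Rational(-1, 255), -23) = Rational(23, 255)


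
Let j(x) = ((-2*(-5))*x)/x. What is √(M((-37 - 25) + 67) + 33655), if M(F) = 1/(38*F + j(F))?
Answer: 3*√1495778/20 ≈ 183.45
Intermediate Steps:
j(x) = 10 (j(x) = (10*x)/x = 10)
M(F) = 1/(10 + 38*F) (M(F) = 1/(38*F + 10) = 1/(10 + 38*F))
√(M((-37 - 25) + 67) + 33655) = √(1/(2*(5 + 19*((-37 - 25) + 67))) + 33655) = √(1/(2*(5 + 19*(-62 + 67))) + 33655) = √(1/(2*(5 + 19*5)) + 33655) = √(1/(2*(5 + 95)) + 33655) = √((½)/100 + 33655) = √((½)*(1/100) + 33655) = √(1/200 + 33655) = √(6731001/200) = 3*√1495778/20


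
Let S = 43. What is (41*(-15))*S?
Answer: -26445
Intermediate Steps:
(41*(-15))*S = (41*(-15))*43 = -615*43 = -26445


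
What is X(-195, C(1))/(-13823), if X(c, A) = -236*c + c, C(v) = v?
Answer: -45825/13823 ≈ -3.3151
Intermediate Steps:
X(c, A) = -235*c
X(-195, C(1))/(-13823) = -235*(-195)/(-13823) = 45825*(-1/13823) = -45825/13823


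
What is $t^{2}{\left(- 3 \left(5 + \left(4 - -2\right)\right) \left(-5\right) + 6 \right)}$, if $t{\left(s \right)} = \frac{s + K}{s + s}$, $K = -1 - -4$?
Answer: $\frac{841}{3249} \approx 0.25885$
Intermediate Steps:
$K = 3$ ($K = -1 + 4 = 3$)
$t{\left(s \right)} = \frac{3 + s}{2 s}$ ($t{\left(s \right)} = \frac{s + 3}{s + s} = \frac{3 + s}{2 s}$)
$t^{2}{\left(- 3 \left(5 + \left(4 - -2\right)\right) \left(-5\right) + 6 \right)} = \left(\frac{3 - \left(-6 + 3 \left(5 + \left(4 - -2\right)\right) \left(-5\right)\right)}{2 \left(- 3 \left(5 + \left(4 - -2\right)\right) \left(-5\right) + 6\right)}\right)^{2} = \left(\frac{3 - \left(-6 + 3 \left(5 + \left(4 + 2\right)\right) \left(-5\right)\right)}{2 \left(- 3 \left(5 + \left(4 + 2\right)\right) \left(-5\right) + 6\right)}\right)^{2} = \left(\frac{3 - \left(-6 + 3 \left(5 + 6\right) \left(-5\right)\right)}{2 \left(- 3 \left(5 + 6\right) \left(-5\right) + 6\right)}\right)^{2} = \left(\frac{3 - \left(-6 + 3 \cdot 11 \left(-5\right)\right)}{2 \left(- 3 \cdot 11 \left(-5\right) + 6\right)}\right)^{2} = \left(\frac{3 + \left(\left(-3\right) \left(-55\right) + 6\right)}{2 \left(\left(-3\right) \left(-55\right) + 6\right)}\right)^{2} = \left(\frac{3 + \left(165 + 6\right)}{2 \left(165 + 6\right)}\right)^{2} = \left(\frac{3 + 171}{2 \cdot 171}\right)^{2} = \left(\frac{1}{2} \cdot \frac{1}{171} \cdot 174\right)^{2} = \left(\frac{29}{57}\right)^{2} = \frac{841}{3249}$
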